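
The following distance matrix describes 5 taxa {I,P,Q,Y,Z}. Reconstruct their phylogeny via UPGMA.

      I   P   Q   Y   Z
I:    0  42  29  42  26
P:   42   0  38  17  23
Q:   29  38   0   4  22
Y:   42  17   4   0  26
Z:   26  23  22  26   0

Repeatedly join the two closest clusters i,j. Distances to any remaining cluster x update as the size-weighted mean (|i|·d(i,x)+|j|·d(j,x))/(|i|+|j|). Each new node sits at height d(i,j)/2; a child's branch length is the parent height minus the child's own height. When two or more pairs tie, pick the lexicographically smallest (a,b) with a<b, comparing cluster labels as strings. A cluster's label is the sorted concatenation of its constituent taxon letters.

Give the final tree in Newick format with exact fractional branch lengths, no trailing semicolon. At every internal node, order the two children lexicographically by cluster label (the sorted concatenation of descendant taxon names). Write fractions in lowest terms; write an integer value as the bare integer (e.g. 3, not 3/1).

step 1: merge (Q,Y) at d=4; branch lengths Q→2, Y→2; new cluster QY
  updated: d(I,QY)=71/2, d(P,QY)=55/2, d(QY,Z)=24
step 2: merge (P,Z) at d=23; branch lengths P→23/2, Z→23/2; new cluster PZ
  updated: d(I,PZ)=34, d(PZ,QY)=103/4
step 3: merge (PZ,QY) at d=103/4; branch lengths PZ→11/8, QY→87/8; new cluster PQYZ
  updated: d(I,PQYZ)=139/4
step 4: merge (I,PQYZ) at d=139/4; branch lengths I→139/8, PQYZ→9/2; new cluster IPQYZ
final tree: (I:139/8,((P:23/2,Z:23/2):11/8,(Q:2,Y:2):87/8):9/2)
total length: 489/8

(I:139/8,((P:23/2,Z:23/2):11/8,(Q:2,Y:2):87/8):9/2)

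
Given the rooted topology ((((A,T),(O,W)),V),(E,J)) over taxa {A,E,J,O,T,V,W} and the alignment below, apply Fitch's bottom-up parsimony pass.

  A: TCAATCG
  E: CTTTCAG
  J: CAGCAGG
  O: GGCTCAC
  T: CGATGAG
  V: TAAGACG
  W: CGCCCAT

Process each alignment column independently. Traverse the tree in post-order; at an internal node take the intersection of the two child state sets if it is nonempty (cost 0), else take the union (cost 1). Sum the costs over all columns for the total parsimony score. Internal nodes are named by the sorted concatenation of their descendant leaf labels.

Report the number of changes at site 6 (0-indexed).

[col 0] AT: children A:{T}, T:{C} ∪→ {C,T}; cost 1
[col 0] OW: children O:{G}, W:{C} ∪→ {C,G}; cost 1
[col 0] AOTW: children AT:{C,T}, OW:{C,G} ∩→ {C}; cost 0
[col 0] AOTVW: children AOTW:{C}, V:{T} ∪→ {C,T}; cost 1
[col 0] EJ: children E:{C}, J:{C} ∩→ {C}; cost 0
[col 0] AEJOTVW: children AOTVW:{C,T}, EJ:{C} ∩→ {C}; cost 0
[col 1] AT: children A:{C}, T:{G} ∪→ {C,G}; cost 1
[col 1] OW: children O:{G}, W:{G} ∩→ {G}; cost 0
[col 1] AOTW: children AT:{C,G}, OW:{G} ∩→ {G}; cost 0
[col 1] AOTVW: children AOTW:{G}, V:{A} ∪→ {A,G}; cost 1
[col 1] EJ: children E:{T}, J:{A} ∪→ {A,T}; cost 1
[col 1] AEJOTVW: children AOTVW:{A,G}, EJ:{A,T} ∩→ {A}; cost 0
[col 2] AT: children A:{A}, T:{A} ∩→ {A}; cost 0
[col 2] OW: children O:{C}, W:{C} ∩→ {C}; cost 0
[col 2] AOTW: children AT:{A}, OW:{C} ∪→ {A,C}; cost 1
[col 2] AOTVW: children AOTW:{A,C}, V:{A} ∩→ {A}; cost 0
[col 2] EJ: children E:{T}, J:{G} ∪→ {G,T}; cost 1
[col 2] AEJOTVW: children AOTVW:{A}, EJ:{G,T} ∪→ {A,G,T}; cost 1
[col 3] AT: children A:{A}, T:{T} ∪→ {A,T}; cost 1
[col 3] OW: children O:{T}, W:{C} ∪→ {C,T}; cost 1
[col 3] AOTW: children AT:{A,T}, OW:{C,T} ∩→ {T}; cost 0
[col 3] AOTVW: children AOTW:{T}, V:{G} ∪→ {G,T}; cost 1
[col 3] EJ: children E:{T}, J:{C} ∪→ {C,T}; cost 1
[col 3] AEJOTVW: children AOTVW:{G,T}, EJ:{C,T} ∩→ {T}; cost 0
[col 4] AT: children A:{T}, T:{G} ∪→ {G,T}; cost 1
[col 4] OW: children O:{C}, W:{C} ∩→ {C}; cost 0
[col 4] AOTW: children AT:{G,T}, OW:{C} ∪→ {C,G,T}; cost 1
[col 4] AOTVW: children AOTW:{C,G,T}, V:{A} ∪→ {A,C,G,T}; cost 1
[col 4] EJ: children E:{C}, J:{A} ∪→ {A,C}; cost 1
[col 4] AEJOTVW: children AOTVW:{A,C,G,T}, EJ:{A,C} ∩→ {A,C}; cost 0
[col 5] AT: children A:{C}, T:{A} ∪→ {A,C}; cost 1
[col 5] OW: children O:{A}, W:{A} ∩→ {A}; cost 0
[col 5] AOTW: children AT:{A,C}, OW:{A} ∩→ {A}; cost 0
[col 5] AOTVW: children AOTW:{A}, V:{C} ∪→ {A,C}; cost 1
[col 5] EJ: children E:{A}, J:{G} ∪→ {A,G}; cost 1
[col 5] AEJOTVW: children AOTVW:{A,C}, EJ:{A,G} ∩→ {A}; cost 0
[col 6] AT: children A:{G}, T:{G} ∩→ {G}; cost 0
[col 6] OW: children O:{C}, W:{T} ∪→ {C,T}; cost 1
[col 6] AOTW: children AT:{G}, OW:{C,T} ∪→ {C,G,T}; cost 1
[col 6] AOTVW: children AOTW:{C,G,T}, V:{G} ∩→ {G}; cost 0
[col 6] EJ: children E:{G}, J:{G} ∩→ {G}; cost 0
[col 6] AEJOTVW: children AOTVW:{G}, EJ:{G} ∩→ {G}; cost 0
per-site changes: [3, 3, 3, 4, 4, 3, 2]; total = 22

2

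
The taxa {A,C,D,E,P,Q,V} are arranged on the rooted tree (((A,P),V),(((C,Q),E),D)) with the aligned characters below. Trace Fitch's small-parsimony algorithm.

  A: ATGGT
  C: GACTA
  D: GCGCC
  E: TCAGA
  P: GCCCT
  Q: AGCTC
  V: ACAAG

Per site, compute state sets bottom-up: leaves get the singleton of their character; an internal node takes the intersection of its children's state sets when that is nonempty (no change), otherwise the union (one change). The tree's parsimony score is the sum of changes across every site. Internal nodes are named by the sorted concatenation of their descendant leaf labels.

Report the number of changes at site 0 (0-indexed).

[col 0] AP: children A:{A}, P:{G} ∪→ {A,G}; cost 1
[col 0] APV: children AP:{A,G}, V:{A} ∩→ {A}; cost 0
[col 0] CQ: children C:{G}, Q:{A} ∪→ {A,G}; cost 1
[col 0] CEQ: children CQ:{A,G}, E:{T} ∪→ {A,G,T}; cost 1
[col 0] CDEQ: children CEQ:{A,G,T}, D:{G} ∩→ {G}; cost 0
[col 0] ACDEPQV: children APV:{A}, CDEQ:{G} ∪→ {A,G}; cost 1
[col 1] AP: children A:{T}, P:{C} ∪→ {C,T}; cost 1
[col 1] APV: children AP:{C,T}, V:{C} ∩→ {C}; cost 0
[col 1] CQ: children C:{A}, Q:{G} ∪→ {A,G}; cost 1
[col 1] CEQ: children CQ:{A,G}, E:{C} ∪→ {A,C,G}; cost 1
[col 1] CDEQ: children CEQ:{A,C,G}, D:{C} ∩→ {C}; cost 0
[col 1] ACDEPQV: children APV:{C}, CDEQ:{C} ∩→ {C}; cost 0
[col 2] AP: children A:{G}, P:{C} ∪→ {C,G}; cost 1
[col 2] APV: children AP:{C,G}, V:{A} ∪→ {A,C,G}; cost 1
[col 2] CQ: children C:{C}, Q:{C} ∩→ {C}; cost 0
[col 2] CEQ: children CQ:{C}, E:{A} ∪→ {A,C}; cost 1
[col 2] CDEQ: children CEQ:{A,C}, D:{G} ∪→ {A,C,G}; cost 1
[col 2] ACDEPQV: children APV:{A,C,G}, CDEQ:{A,C,G} ∩→ {A,C,G}; cost 0
[col 3] AP: children A:{G}, P:{C} ∪→ {C,G}; cost 1
[col 3] APV: children AP:{C,G}, V:{A} ∪→ {A,C,G}; cost 1
[col 3] CQ: children C:{T}, Q:{T} ∩→ {T}; cost 0
[col 3] CEQ: children CQ:{T}, E:{G} ∪→ {G,T}; cost 1
[col 3] CDEQ: children CEQ:{G,T}, D:{C} ∪→ {C,G,T}; cost 1
[col 3] ACDEPQV: children APV:{A,C,G}, CDEQ:{C,G,T} ∩→ {C,G}; cost 0
[col 4] AP: children A:{T}, P:{T} ∩→ {T}; cost 0
[col 4] APV: children AP:{T}, V:{G} ∪→ {G,T}; cost 1
[col 4] CQ: children C:{A}, Q:{C} ∪→ {A,C}; cost 1
[col 4] CEQ: children CQ:{A,C}, E:{A} ∩→ {A}; cost 0
[col 4] CDEQ: children CEQ:{A}, D:{C} ∪→ {A,C}; cost 1
[col 4] ACDEPQV: children APV:{G,T}, CDEQ:{A,C} ∪→ {A,C,G,T}; cost 1
per-site changes: [4, 3, 4, 4, 4]; total = 19

4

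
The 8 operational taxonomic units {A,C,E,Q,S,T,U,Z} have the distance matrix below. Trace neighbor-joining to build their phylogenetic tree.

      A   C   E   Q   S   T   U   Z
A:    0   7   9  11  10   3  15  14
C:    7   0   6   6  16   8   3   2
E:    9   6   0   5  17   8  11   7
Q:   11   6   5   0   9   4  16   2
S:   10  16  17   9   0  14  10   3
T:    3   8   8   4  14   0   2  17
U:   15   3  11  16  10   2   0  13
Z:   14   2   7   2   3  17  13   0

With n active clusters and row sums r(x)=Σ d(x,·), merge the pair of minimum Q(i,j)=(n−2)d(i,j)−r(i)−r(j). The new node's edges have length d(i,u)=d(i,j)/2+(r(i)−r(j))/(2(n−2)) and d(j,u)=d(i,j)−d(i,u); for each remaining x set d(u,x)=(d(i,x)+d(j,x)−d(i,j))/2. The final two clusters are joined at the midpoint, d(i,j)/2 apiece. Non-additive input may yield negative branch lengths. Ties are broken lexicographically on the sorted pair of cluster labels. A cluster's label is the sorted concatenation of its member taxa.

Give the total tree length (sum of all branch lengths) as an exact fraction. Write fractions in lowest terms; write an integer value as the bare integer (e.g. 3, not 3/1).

iteration 1: select S,Z (d=3, Q=-119); attach at lengths (13/4, -1/4); label the merged cluster SZ
  updated: d(A,SZ)=21/2, d(C,SZ)=15/2, d(E,SZ)=21/2, d(Q,SZ)=4, d(SZ,T)=14, d(SZ,U)=10
iteration 2: select T,U (d=2, Q=-86); attach at lengths (-4/5, 14/5); label the merged cluster TU
  updated: d(A,TU)=8, d(C,TU)=9/2, d(E,TU)=17/2, d(Q,TU)=9, d(SZ,TU)=11
iteration 3: select Q,SZ (d=4, Q=-125/2); attach at lengths (15/16, 49/16); label the merged cluster QSZ
  updated: d(A,QSZ)=35/4, d(C,QSZ)=19/4, d(E,QSZ)=23/4, d(QSZ,TU)=8
iteration 4: select E,QSZ (d=23/4, Q=-157/4); attach at lengths (77/24, 61/24); label the merged cluster EQSZ
  updated: d(A,EQSZ)=6, d(C,EQSZ)=5/2, d(EQSZ,TU)=43/8
iteration 5: select A,EQSZ (d=6, Q=-183/8); attach at lengths (153/32, 39/32); label the merged cluster AEQSZ
  updated: d(AEQSZ,C)=7/4, d(AEQSZ,TU)=59/16
iteration 6: select AEQSZ,C (d=7/4, Q=-159/16); attach at lengths (15/32, 41/32); label the merged cluster ACEQSZ
  updated: d(ACEQSZ,TU)=103/32
iteration 7: select ACEQSZ,TU (d=103/32); attach at lengths (103/64, 103/64); label the merged cluster ACEQSTUZ
final tree: (((A:153/32,(E:77/24,(Q:15/16,(S:13/4,Z:-1/4):49/16):61/24):39/32):15/32,C:41/32):103/64,(T:-4/5,U:14/5):103/64)
total length: 823/32

823/32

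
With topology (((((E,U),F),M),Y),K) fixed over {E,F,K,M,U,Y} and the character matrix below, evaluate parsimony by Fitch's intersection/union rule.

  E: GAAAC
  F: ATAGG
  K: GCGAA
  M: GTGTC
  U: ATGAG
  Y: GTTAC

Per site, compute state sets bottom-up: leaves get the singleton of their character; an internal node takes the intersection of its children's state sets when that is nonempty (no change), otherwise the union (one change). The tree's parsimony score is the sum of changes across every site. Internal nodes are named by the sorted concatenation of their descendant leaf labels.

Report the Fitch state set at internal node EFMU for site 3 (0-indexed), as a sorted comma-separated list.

EU@0: {G} ∪ {A} = {A,G} (union, +1)
EFU@0: {A,G} ∩ {A} = {A} (intersection, +0)
EFMU@0: {A} ∪ {G} = {A,G} (union, +1)
EFMUY@0: {A,G} ∩ {G} = {G} (intersection, +0)
EFKMUY@0: {G} ∩ {G} = {G} (intersection, +0)
EU@1: {A} ∪ {T} = {A,T} (union, +1)
EFU@1: {A,T} ∩ {T} = {T} (intersection, +0)
EFMU@1: {T} ∩ {T} = {T} (intersection, +0)
EFMUY@1: {T} ∩ {T} = {T} (intersection, +0)
EFKMUY@1: {T} ∪ {C} = {C,T} (union, +1)
EU@2: {A} ∪ {G} = {A,G} (union, +1)
EFU@2: {A,G} ∩ {A} = {A} (intersection, +0)
EFMU@2: {A} ∪ {G} = {A,G} (union, +1)
EFMUY@2: {A,G} ∪ {T} = {A,G,T} (union, +1)
EFKMUY@2: {A,G,T} ∩ {G} = {G} (intersection, +0)
EU@3: {A} ∩ {A} = {A} (intersection, +0)
EFU@3: {A} ∪ {G} = {A,G} (union, +1)
EFMU@3: {A,G} ∪ {T} = {A,G,T} (union, +1)
EFMUY@3: {A,G,T} ∩ {A} = {A} (intersection, +0)
EFKMUY@3: {A} ∩ {A} = {A} (intersection, +0)
EU@4: {C} ∪ {G} = {C,G} (union, +1)
EFU@4: {C,G} ∩ {G} = {G} (intersection, +0)
EFMU@4: {G} ∪ {C} = {C,G} (union, +1)
EFMUY@4: {C,G} ∩ {C} = {C} (intersection, +0)
EFKMUY@4: {C} ∪ {A} = {A,C} (union, +1)
per-site changes: [2, 2, 3, 2, 3]; total = 12

A,G,T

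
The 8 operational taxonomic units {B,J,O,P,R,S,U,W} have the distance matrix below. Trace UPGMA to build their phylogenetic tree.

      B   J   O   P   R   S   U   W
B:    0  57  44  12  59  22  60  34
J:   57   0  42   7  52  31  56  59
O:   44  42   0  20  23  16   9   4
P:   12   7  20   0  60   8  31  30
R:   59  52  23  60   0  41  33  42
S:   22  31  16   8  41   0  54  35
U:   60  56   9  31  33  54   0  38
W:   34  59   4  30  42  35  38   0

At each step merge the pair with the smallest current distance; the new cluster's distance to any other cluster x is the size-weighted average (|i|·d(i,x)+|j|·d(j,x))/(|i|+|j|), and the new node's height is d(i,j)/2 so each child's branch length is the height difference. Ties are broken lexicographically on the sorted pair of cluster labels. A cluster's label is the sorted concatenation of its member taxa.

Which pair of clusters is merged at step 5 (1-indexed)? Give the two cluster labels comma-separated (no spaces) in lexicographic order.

1. join O+W (d=4) ⇒ OW; edges |O|=2, |W|=2
  updated: d(B,OW)=39, d(J,OW)=101/2, d(OW,P)=25, d(OW,R)=65/2, d(OW,S)=51/2, d(OW,U)=47/2
2. join J+P (d=7) ⇒ JP; edges |J|=7/2, |P|=7/2
  updated: d(B,JP)=69/2, d(JP,OW)=151/4, d(JP,R)=56, d(JP,S)=39/2, d(JP,U)=87/2
3. join JP+S (d=39/2) ⇒ JPS; edges |JP|=25/4, |S|=39/4
  updated: d(B,JPS)=91/3, d(JPS,OW)=101/3, d(JPS,R)=51, d(JPS,U)=47
4. join OW+U (d=47/2) ⇒ OUW; edges |OW|=39/4, |U|=47/4
  updated: d(B,OUW)=46, d(JPS,OUW)=343/9, d(OUW,R)=98/3
5. join B+JPS (d=91/3) ⇒ BJPS; edges |B|=91/6, |JPS|=65/12
  updated: d(BJPS,OUW)=481/12, d(BJPS,R)=53
6. join OUW+R (d=98/3) ⇒ ORUW; edges |OUW|=55/12, |R|=49/3
  updated: d(BJPS,ORUW)=693/16
7. join BJPS+ORUW (d=693/16) ⇒ BJOPRSUW; edges |BJPS|=623/96, |ORUW|=511/96
final tree: ((B:91/6,((J:7/2,P:7/2):25/4,S:39/4):65/12):623/96,(((O:2,W:2):39/4,U:47/4):55/12,R:49/3):511/96)
total length: 1629/16

B,JPS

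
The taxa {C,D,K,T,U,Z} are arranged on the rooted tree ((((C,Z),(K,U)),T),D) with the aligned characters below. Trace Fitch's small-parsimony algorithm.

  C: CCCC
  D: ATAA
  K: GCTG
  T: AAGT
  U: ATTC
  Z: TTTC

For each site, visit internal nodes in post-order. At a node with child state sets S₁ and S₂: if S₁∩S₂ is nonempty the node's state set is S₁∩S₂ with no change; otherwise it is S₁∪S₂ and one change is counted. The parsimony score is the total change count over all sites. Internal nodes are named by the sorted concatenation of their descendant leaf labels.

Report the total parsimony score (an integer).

12

CZ@0: {C} ∪ {T} = {C,T} (union, +1)
KU@0: {G} ∪ {A} = {A,G} (union, +1)
CKUZ@0: {C,T} ∪ {A,G} = {A,C,G,T} (union, +1)
CKTUZ@0: {A,C,G,T} ∩ {A} = {A} (intersection, +0)
CDKTUZ@0: {A} ∩ {A} = {A} (intersection, +0)
CZ@1: {C} ∪ {T} = {C,T} (union, +1)
KU@1: {C} ∪ {T} = {C,T} (union, +1)
CKUZ@1: {C,T} ∩ {C,T} = {C,T} (intersection, +0)
CKTUZ@1: {C,T} ∪ {A} = {A,C,T} (union, +1)
CDKTUZ@1: {A,C,T} ∩ {T} = {T} (intersection, +0)
CZ@2: {C} ∪ {T} = {C,T} (union, +1)
KU@2: {T} ∩ {T} = {T} (intersection, +0)
CKUZ@2: {C,T} ∩ {T} = {T} (intersection, +0)
CKTUZ@2: {T} ∪ {G} = {G,T} (union, +1)
CDKTUZ@2: {G,T} ∪ {A} = {A,G,T} (union, +1)
CZ@3: {C} ∩ {C} = {C} (intersection, +0)
KU@3: {G} ∪ {C} = {C,G} (union, +1)
CKUZ@3: {C} ∩ {C,G} = {C} (intersection, +0)
CKTUZ@3: {C} ∪ {T} = {C,T} (union, +1)
CDKTUZ@3: {C,T} ∪ {A} = {A,C,T} (union, +1)
per-site changes: [3, 3, 3, 3]; total = 12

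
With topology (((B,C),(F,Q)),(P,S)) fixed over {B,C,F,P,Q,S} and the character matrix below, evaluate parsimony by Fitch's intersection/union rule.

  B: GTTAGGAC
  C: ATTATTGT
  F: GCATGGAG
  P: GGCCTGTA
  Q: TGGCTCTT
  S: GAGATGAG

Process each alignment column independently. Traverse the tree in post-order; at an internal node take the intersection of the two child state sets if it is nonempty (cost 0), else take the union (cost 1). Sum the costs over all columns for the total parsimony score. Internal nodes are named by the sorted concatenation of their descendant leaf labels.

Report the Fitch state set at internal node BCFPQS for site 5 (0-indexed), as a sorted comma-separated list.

G

site 0, node BC: B={G} ∪ C={A} → {A,G} (+1)
site 0, node FQ: F={G} ∪ Q={T} → {G,T} (+1)
site 0, node BCFQ: BC={A,G} ∩ FQ={G,T} → {G} (+0)
site 0, node PS: P={G} ∩ S={G} → {G} (+0)
site 0, node BCFPQS: BCFQ={G} ∩ PS={G} → {G} (+0)
site 1, node BC: B={T} ∩ C={T} → {T} (+0)
site 1, node FQ: F={C} ∪ Q={G} → {C,G} (+1)
site 1, node BCFQ: BC={T} ∪ FQ={C,G} → {C,G,T} (+1)
site 1, node PS: P={G} ∪ S={A} → {A,G} (+1)
site 1, node BCFPQS: BCFQ={C,G,T} ∩ PS={A,G} → {G} (+0)
site 2, node BC: B={T} ∩ C={T} → {T} (+0)
site 2, node FQ: F={A} ∪ Q={G} → {A,G} (+1)
site 2, node BCFQ: BC={T} ∪ FQ={A,G} → {A,G,T} (+1)
site 2, node PS: P={C} ∪ S={G} → {C,G} (+1)
site 2, node BCFPQS: BCFQ={A,G,T} ∩ PS={C,G} → {G} (+0)
site 3, node BC: B={A} ∩ C={A} → {A} (+0)
site 3, node FQ: F={T} ∪ Q={C} → {C,T} (+1)
site 3, node BCFQ: BC={A} ∪ FQ={C,T} → {A,C,T} (+1)
site 3, node PS: P={C} ∪ S={A} → {A,C} (+1)
site 3, node BCFPQS: BCFQ={A,C,T} ∩ PS={A,C} → {A,C} (+0)
site 4, node BC: B={G} ∪ C={T} → {G,T} (+1)
site 4, node FQ: F={G} ∪ Q={T} → {G,T} (+1)
site 4, node BCFQ: BC={G,T} ∩ FQ={G,T} → {G,T} (+0)
site 4, node PS: P={T} ∩ S={T} → {T} (+0)
site 4, node BCFPQS: BCFQ={G,T} ∩ PS={T} → {T} (+0)
site 5, node BC: B={G} ∪ C={T} → {G,T} (+1)
site 5, node FQ: F={G} ∪ Q={C} → {C,G} (+1)
site 5, node BCFQ: BC={G,T} ∩ FQ={C,G} → {G} (+0)
site 5, node PS: P={G} ∩ S={G} → {G} (+0)
site 5, node BCFPQS: BCFQ={G} ∩ PS={G} → {G} (+0)
site 6, node BC: B={A} ∪ C={G} → {A,G} (+1)
site 6, node FQ: F={A} ∪ Q={T} → {A,T} (+1)
site 6, node BCFQ: BC={A,G} ∩ FQ={A,T} → {A} (+0)
site 6, node PS: P={T} ∪ S={A} → {A,T} (+1)
site 6, node BCFPQS: BCFQ={A} ∩ PS={A,T} → {A} (+0)
site 7, node BC: B={C} ∪ C={T} → {C,T} (+1)
site 7, node FQ: F={G} ∪ Q={T} → {G,T} (+1)
site 7, node BCFQ: BC={C,T} ∩ FQ={G,T} → {T} (+0)
site 7, node PS: P={A} ∪ S={G} → {A,G} (+1)
site 7, node BCFPQS: BCFQ={T} ∪ PS={A,G} → {A,G,T} (+1)
per-site changes: [2, 3, 3, 3, 2, 2, 3, 4]; total = 22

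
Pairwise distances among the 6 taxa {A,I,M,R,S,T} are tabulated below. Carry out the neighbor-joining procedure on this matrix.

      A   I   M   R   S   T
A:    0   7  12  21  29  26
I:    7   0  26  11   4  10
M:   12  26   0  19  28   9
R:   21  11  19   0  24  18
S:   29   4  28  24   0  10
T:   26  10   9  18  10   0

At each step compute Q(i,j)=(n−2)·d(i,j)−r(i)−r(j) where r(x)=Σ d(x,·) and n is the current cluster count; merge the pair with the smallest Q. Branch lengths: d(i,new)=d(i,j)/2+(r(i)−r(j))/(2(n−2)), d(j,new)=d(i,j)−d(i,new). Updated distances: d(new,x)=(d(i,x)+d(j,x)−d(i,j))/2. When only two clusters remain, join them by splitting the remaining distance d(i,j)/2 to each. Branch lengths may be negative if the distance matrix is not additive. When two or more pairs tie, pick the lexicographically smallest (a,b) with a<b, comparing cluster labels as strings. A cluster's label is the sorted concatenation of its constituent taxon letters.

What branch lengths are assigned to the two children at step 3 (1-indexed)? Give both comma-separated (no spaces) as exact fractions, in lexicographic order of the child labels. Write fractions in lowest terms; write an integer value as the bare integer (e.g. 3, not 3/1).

1. join A+M (d=12, Q=-141) ⇒ AM; edges |A|=49/8, |M|=47/8
  updated: d(AM,I)=21/2, d(AM,R)=14, d(AM,S)=45/2, d(AM,T)=23/2
2. join I+S (d=4, Q=-84) ⇒ IS; edges |I|=-13/6, |S|=37/6
  updated: d(AM,IS)=29/2, d(IS,R)=31/2, d(IS,T)=8
3. join AM+R (d=14, Q=-119/2) ⇒ AMR; edges |AM|=41/8, |R|=71/8
  updated: d(AMR,IS)=8, d(AMR,T)=31/4
4. join AMR+IS (d=8, Q=-95/4) ⇒ AIMRS; edges |AMR|=31/8, |IS|=33/8
  updated: d(AIMRS,T)=31/8
5. join AIMRS+T (d=31/8) ⇒ AIMRST; edges |AIMRS|=31/16, |T|=31/16
final tree: ((((A:49/8,M:47/8):41/8,R:71/8):31/8,(I:-13/6,S:37/6):33/8):31/16,T:31/16)
total length: 335/8

41/8,71/8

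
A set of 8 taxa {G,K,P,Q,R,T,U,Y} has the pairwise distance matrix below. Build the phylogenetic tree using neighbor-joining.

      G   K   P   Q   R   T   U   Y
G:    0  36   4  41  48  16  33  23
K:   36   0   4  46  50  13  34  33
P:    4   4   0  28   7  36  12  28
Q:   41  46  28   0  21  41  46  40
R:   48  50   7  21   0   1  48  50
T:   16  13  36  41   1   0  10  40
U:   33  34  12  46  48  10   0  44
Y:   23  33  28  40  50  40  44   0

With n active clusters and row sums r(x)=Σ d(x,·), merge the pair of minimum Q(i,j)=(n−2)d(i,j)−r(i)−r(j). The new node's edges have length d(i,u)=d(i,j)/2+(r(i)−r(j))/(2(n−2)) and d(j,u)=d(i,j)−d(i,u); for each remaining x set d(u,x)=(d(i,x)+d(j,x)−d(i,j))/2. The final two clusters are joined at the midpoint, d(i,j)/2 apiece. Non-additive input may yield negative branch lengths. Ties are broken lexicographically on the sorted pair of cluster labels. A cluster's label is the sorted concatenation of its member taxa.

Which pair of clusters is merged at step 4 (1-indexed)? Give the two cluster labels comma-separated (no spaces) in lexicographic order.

K,P

1. join R+T (d=1, Q=-376) ⇒ RT; edges |R|=37/6, |T|=-31/6
  updated: d(G,RT)=63/2, d(K,RT)=31, d(P,RT)=21, d(Q,RT)=61/2, d(RT,U)=57/2, d(RT,Y)=89/2
2. join G+Y (d=23, Q=-266) ⇒ GY; edges |G|=71/10, |Y|=159/10
  updated: d(GY,K)=23, d(GY,P)=9/2, d(GY,Q)=29, d(GY,RT)=53/2, d(GY,U)=27
3. join Q+RT (d=61/2, Q=-195) ⇒ QRT; edges |Q|=41/2, |RT|=10
  updated: d(GY,QRT)=25/2, d(K,QRT)=93/4, d(P,QRT)=37/4, d(QRT,U)=22
4. join K+P (d=4, Q=-102) ⇒ KP; edges |K|=133/12, |P|=-85/12
  updated: d(GY,KP)=47/4, d(KP,QRT)=57/4, d(KP,U)=21
5. join GY+QRT (d=25/2, Q=-75) ⇒ GQRTY; edges |GY|=55/8, |QRT|=45/8
  updated: d(GQRTY,KP)=27/4, d(GQRTY,U)=73/4
6. join GQRTY+KP (d=27/4, Q=-46) ⇒ GKPQRTY; edges |GQRTY|=2, |KP|=19/4
  updated: d(GKPQRTY,U)=65/4
7. join GKPQRTY+U (d=65/4) ⇒ GKPQRTUY; edges |GKPQRTY|=65/8, |U|=65/8
final tree: ((((G:71/10,Y:159/10):55/8,(Q:41/2,(R:37/6,T:-31/6):10):45/8):2,(K:133/12,P:-85/12):19/4):65/8,U:65/8)
total length: 94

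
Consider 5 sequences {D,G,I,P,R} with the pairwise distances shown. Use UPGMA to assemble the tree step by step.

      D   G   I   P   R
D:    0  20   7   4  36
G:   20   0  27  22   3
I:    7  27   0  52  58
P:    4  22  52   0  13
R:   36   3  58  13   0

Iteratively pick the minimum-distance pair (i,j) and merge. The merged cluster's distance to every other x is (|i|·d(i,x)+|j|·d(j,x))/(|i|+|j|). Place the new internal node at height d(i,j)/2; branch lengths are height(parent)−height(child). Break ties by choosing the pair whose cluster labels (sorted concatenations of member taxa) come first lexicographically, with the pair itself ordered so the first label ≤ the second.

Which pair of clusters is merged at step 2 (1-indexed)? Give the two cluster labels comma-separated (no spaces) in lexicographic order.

D,P

iteration 1: select G,R (d=3); attach at lengths (3/2, 3/2); label the merged cluster GR
  updated: d(D,GR)=28, d(GR,I)=85/2, d(GR,P)=35/2
iteration 2: select D,P (d=4); attach at lengths (2, 2); label the merged cluster DP
  updated: d(DP,GR)=91/4, d(DP,I)=59/2
iteration 3: select DP,GR (d=91/4); attach at lengths (75/8, 79/8); label the merged cluster DGPR
  updated: d(DGPR,I)=36
iteration 4: select DGPR,I (d=36); attach at lengths (53/8, 18); label the merged cluster DGIPR
final tree: (((D:2,P:2):75/8,(G:3/2,R:3/2):79/8):53/8,I:18)
total length: 407/8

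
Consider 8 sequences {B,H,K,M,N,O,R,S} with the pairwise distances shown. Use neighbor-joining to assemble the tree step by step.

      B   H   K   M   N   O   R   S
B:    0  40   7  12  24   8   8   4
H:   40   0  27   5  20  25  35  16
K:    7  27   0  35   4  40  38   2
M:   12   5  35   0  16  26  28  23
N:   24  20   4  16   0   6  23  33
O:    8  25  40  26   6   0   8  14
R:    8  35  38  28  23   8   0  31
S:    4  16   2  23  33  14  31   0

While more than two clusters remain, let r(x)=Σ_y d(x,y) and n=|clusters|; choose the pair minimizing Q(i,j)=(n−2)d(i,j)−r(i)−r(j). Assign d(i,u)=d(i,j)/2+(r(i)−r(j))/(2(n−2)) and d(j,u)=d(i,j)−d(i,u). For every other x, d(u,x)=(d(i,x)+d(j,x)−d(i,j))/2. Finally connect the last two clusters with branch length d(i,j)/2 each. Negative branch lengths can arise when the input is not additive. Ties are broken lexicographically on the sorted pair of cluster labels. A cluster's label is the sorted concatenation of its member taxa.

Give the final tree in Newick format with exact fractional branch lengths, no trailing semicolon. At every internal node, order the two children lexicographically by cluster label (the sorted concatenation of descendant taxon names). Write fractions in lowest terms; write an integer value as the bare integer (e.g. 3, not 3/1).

1. join H+M (d=5, Q=-283) ⇒ HM; edges |H|=53/12, |M|=7/12
  updated: d(B,HM)=47/2, d(HM,K)=57/2, d(HM,N)=31/2, d(HM,O)=23, d(HM,R)=29, d(HM,S)=17
2. join K+S (d=2, Q=-421/2) ⇒ KS; edges |K|=57/20, |S|=-17/20
  updated: d(B,KS)=9/2, d(HM,KS)=87/4, d(KS,N)=35/2, d(KS,O)=26, d(KS,R)=67/2
3. join B+KS (d=9/2, Q=-613/4) ⇒ BKS; edges |B|=-69/32, |KS|=213/32
  updated: d(BKS,HM)=163/8, d(BKS,N)=37/2, d(BKS,O)=59/4, d(BKS,R)=37/2
4. join O+R (d=8, Q=-425/4) ⇒ OR; edges |O|=-11/24, |R|=203/24
  updated: d(BKS,OR)=101/8, d(HM,OR)=22, d(N,OR)=21/2
5. join BKS+OR (d=101/8, Q=-571/8) ⇒ BKORS; edges |BKS|=253/32, |OR|=151/32
  updated: d(BKORS,HM)=119/8, d(BKORS,N)=131/16
6. join BKORS+HM (d=119/8, Q=-617/16) ⇒ BHKMORS; edges |BKORS|=121/32, |HM|=355/32
  updated: d(BHKMORS,N)=141/32
7. join BHKMORS+N (d=141/32) ⇒ BHKMNORS; edges |BHKMORS|=141/64, |N|=141/64
final tree: ((((B:-69/32,(K:57/20,S:-17/20):213/32):253/32,(O:-11/24,R:203/24):151/32):121/32,(H:53/12,M:7/12):355/32):141/64,N:141/64)
total length: 1645/32

((((B:-69/32,(K:57/20,S:-17/20):213/32):253/32,(O:-11/24,R:203/24):151/32):121/32,(H:53/12,M:7/12):355/32):141/64,N:141/64)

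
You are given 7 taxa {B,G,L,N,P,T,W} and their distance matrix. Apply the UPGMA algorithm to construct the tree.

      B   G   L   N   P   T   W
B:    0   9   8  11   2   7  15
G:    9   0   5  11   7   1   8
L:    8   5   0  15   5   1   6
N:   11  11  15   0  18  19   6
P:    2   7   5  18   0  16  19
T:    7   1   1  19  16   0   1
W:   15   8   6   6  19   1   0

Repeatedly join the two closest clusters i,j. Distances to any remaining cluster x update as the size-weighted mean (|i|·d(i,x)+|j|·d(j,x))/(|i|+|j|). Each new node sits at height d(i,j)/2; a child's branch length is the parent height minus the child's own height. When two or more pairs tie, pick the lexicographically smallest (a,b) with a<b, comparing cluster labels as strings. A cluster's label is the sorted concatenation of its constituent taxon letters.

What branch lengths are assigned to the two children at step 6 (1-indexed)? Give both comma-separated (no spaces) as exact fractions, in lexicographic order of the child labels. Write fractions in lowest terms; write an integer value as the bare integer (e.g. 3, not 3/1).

31/24,20/3

iteration 1: select G,T (d=1); attach at lengths (1/2, 1/2); label the merged cluster GT
  updated: d(B,GT)=8, d(GT,L)=3, d(GT,N)=15, d(GT,P)=23/2, d(GT,W)=9/2
iteration 2: select B,P (d=2); attach at lengths (1, 1); label the merged cluster BP
  updated: d(BP,GT)=39/4, d(BP,L)=13/2, d(BP,N)=29/2, d(BP,W)=17
iteration 3: select GT,L (d=3); attach at lengths (1, 3/2); label the merged cluster GLT
  updated: d(BP,GLT)=26/3, d(GLT,N)=15, d(GLT,W)=5
iteration 4: select GLT,W (d=5); attach at lengths (1, 5/2); label the merged cluster GLTW
  updated: d(BP,GLTW)=43/4, d(GLTW,N)=51/4
iteration 5: select BP,GLTW (d=43/4); attach at lengths (35/8, 23/8); label the merged cluster BGLPTW
  updated: d(BGLPTW,N)=40/3
iteration 6: select BGLPTW,N (d=40/3); attach at lengths (31/24, 20/3); label the merged cluster BGLNPTW
final tree: (((B:1,P:1):35/8,(((G:1/2,T:1/2):1,L:3/2):1,W:5/2):23/8):31/24,N:20/3)
total length: 581/24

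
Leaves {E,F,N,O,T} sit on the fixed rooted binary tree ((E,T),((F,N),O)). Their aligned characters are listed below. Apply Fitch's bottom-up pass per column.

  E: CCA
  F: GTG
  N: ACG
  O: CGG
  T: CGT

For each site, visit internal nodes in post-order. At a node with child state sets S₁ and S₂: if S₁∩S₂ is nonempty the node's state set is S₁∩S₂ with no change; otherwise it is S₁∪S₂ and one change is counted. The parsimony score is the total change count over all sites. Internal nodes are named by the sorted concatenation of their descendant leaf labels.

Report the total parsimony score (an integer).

7

[col 0] ET: children E:{C}, T:{C} ∩→ {C}; cost 0
[col 0] FN: children F:{G}, N:{A} ∪→ {A,G}; cost 1
[col 0] FNO: children FN:{A,G}, O:{C} ∪→ {A,C,G}; cost 1
[col 0] EFNOT: children ET:{C}, FNO:{A,C,G} ∩→ {C}; cost 0
[col 1] ET: children E:{C}, T:{G} ∪→ {C,G}; cost 1
[col 1] FN: children F:{T}, N:{C} ∪→ {C,T}; cost 1
[col 1] FNO: children FN:{C,T}, O:{G} ∪→ {C,G,T}; cost 1
[col 1] EFNOT: children ET:{C,G}, FNO:{C,G,T} ∩→ {C,G}; cost 0
[col 2] ET: children E:{A}, T:{T} ∪→ {A,T}; cost 1
[col 2] FN: children F:{G}, N:{G} ∩→ {G}; cost 0
[col 2] FNO: children FN:{G}, O:{G} ∩→ {G}; cost 0
[col 2] EFNOT: children ET:{A,T}, FNO:{G} ∪→ {A,G,T}; cost 1
per-site changes: [2, 3, 2]; total = 7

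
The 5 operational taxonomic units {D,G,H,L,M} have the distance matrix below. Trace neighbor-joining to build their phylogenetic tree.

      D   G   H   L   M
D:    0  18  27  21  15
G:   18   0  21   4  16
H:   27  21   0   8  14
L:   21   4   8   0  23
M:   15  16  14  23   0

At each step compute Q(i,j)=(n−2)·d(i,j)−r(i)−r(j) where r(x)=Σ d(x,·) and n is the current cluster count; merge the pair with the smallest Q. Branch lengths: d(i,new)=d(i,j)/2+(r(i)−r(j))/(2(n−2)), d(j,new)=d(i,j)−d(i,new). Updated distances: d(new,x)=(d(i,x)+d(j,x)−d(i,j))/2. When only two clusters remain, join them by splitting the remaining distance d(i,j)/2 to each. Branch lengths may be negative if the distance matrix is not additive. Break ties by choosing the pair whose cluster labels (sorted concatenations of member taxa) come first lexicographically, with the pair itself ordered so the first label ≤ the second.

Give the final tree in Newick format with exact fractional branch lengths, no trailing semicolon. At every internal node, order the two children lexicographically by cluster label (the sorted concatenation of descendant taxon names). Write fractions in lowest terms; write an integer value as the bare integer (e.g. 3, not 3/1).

((((D:29/3,M:16/3):21/4,H:31/4):19/4,G:4):0,L:0)

1. join D+M (d=15, Q=-104) ⇒ DM; edges |D|=29/3, |M|=16/3
  updated: d(DM,G)=19/2, d(DM,H)=13, d(DM,L)=29/2
2. join DM+H (d=13, Q=-53) ⇒ DHM; edges |DM|=21/4, |H|=31/4
  updated: d(DHM,G)=35/4, d(DHM,L)=19/4
3. join DHM+G (d=35/4, Q=-35/2) ⇒ DGHM; edges |DHM|=19/4, |G|=4
  updated: d(DGHM,L)=0
4. join DGHM+L (d=0) ⇒ DGHLM; edges |DGHM|=0, |L|=0
final tree: ((((D:29/3,M:16/3):21/4,H:31/4):19/4,G:4):0,L:0)
total length: 147/4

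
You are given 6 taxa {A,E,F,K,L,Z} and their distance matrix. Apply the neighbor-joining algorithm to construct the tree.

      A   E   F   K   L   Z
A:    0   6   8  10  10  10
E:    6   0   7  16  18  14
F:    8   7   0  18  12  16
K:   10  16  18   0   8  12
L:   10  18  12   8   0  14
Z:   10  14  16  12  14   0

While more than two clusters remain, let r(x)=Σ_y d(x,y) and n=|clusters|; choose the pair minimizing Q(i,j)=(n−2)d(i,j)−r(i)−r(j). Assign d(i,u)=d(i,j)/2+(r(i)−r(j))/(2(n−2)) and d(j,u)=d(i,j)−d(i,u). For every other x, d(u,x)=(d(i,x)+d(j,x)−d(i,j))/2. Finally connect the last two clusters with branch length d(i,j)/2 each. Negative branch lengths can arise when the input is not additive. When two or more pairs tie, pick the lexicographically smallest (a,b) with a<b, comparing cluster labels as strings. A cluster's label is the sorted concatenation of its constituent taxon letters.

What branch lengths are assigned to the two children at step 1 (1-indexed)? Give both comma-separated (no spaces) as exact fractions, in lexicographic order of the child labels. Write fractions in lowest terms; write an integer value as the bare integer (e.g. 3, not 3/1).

1. join E+F (d=7, Q=-94) ⇒ EF; edges |E|=7/2, |F|=7/2
  updated: d(A,EF)=7/2, d(EF,K)=27/2, d(EF,L)=23/2, d(EF,Z)=23/2
2. join A+EF (d=7/2, Q=-63) ⇒ AEF; edges |A|=2/3, |EF|=17/6
  updated: d(AEF,K)=10, d(AEF,L)=9, d(AEF,Z)=9
3. join AEF+Z (d=9, Q=-45) ⇒ AEFZ; edges |AEF|=11/4, |Z|=25/4
  updated: d(AEFZ,K)=13/2, d(AEFZ,L)=7
4. join AEFZ+K (d=13/2, Q=-43/2) ⇒ AEFKZ; edges |AEFZ|=11/4, |K|=15/4
  updated: d(AEFKZ,L)=17/4
5. join AEFKZ+L (d=17/4) ⇒ AEFKLZ; edges |AEFKZ|=17/8, |L|=17/8
final tree: ((((A:2/3,(E:7/2,F:7/2):17/6):11/4,Z:25/4):11/4,K:15/4):17/8,L:17/8)
total length: 121/4

7/2,7/2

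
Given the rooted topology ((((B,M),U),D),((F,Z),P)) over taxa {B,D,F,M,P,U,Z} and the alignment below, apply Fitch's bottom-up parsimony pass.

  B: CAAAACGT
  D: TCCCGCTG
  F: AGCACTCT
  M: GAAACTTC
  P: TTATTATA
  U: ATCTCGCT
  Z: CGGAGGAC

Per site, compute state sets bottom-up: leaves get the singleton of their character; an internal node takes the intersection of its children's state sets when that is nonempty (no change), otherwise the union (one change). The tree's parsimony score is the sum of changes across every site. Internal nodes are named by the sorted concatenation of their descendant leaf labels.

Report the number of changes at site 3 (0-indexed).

3

site 0, node BM: B={C} ∪ M={G} → {C,G} (+1)
site 0, node BMU: BM={C,G} ∪ U={A} → {A,C,G} (+1)
site 0, node BDMU: BMU={A,C,G} ∪ D={T} → {A,C,G,T} (+1)
site 0, node FZ: F={A} ∪ Z={C} → {A,C} (+1)
site 0, node FPZ: FZ={A,C} ∪ P={T} → {A,C,T} (+1)
site 0, node BDFMPUZ: BDMU={A,C,G,T} ∩ FPZ={A,C,T} → {A,C,T} (+0)
site 1, node BM: B={A} ∩ M={A} → {A} (+0)
site 1, node BMU: BM={A} ∪ U={T} → {A,T} (+1)
site 1, node BDMU: BMU={A,T} ∪ D={C} → {A,C,T} (+1)
site 1, node FZ: F={G} ∩ Z={G} → {G} (+0)
site 1, node FPZ: FZ={G} ∪ P={T} → {G,T} (+1)
site 1, node BDFMPUZ: BDMU={A,C,T} ∩ FPZ={G,T} → {T} (+0)
site 2, node BM: B={A} ∩ M={A} → {A} (+0)
site 2, node BMU: BM={A} ∪ U={C} → {A,C} (+1)
site 2, node BDMU: BMU={A,C} ∩ D={C} → {C} (+0)
site 2, node FZ: F={C} ∪ Z={G} → {C,G} (+1)
site 2, node FPZ: FZ={C,G} ∪ P={A} → {A,C,G} (+1)
site 2, node BDFMPUZ: BDMU={C} ∩ FPZ={A,C,G} → {C} (+0)
site 3, node BM: B={A} ∩ M={A} → {A} (+0)
site 3, node BMU: BM={A} ∪ U={T} → {A,T} (+1)
site 3, node BDMU: BMU={A,T} ∪ D={C} → {A,C,T} (+1)
site 3, node FZ: F={A} ∩ Z={A} → {A} (+0)
site 3, node FPZ: FZ={A} ∪ P={T} → {A,T} (+1)
site 3, node BDFMPUZ: BDMU={A,C,T} ∩ FPZ={A,T} → {A,T} (+0)
site 4, node BM: B={A} ∪ M={C} → {A,C} (+1)
site 4, node BMU: BM={A,C} ∩ U={C} → {C} (+0)
site 4, node BDMU: BMU={C} ∪ D={G} → {C,G} (+1)
site 4, node FZ: F={C} ∪ Z={G} → {C,G} (+1)
site 4, node FPZ: FZ={C,G} ∪ P={T} → {C,G,T} (+1)
site 4, node BDFMPUZ: BDMU={C,G} ∩ FPZ={C,G,T} → {C,G} (+0)
site 5, node BM: B={C} ∪ M={T} → {C,T} (+1)
site 5, node BMU: BM={C,T} ∪ U={G} → {C,G,T} (+1)
site 5, node BDMU: BMU={C,G,T} ∩ D={C} → {C} (+0)
site 5, node FZ: F={T} ∪ Z={G} → {G,T} (+1)
site 5, node FPZ: FZ={G,T} ∪ P={A} → {A,G,T} (+1)
site 5, node BDFMPUZ: BDMU={C} ∪ FPZ={A,G,T} → {A,C,G,T} (+1)
site 6, node BM: B={G} ∪ M={T} → {G,T} (+1)
site 6, node BMU: BM={G,T} ∪ U={C} → {C,G,T} (+1)
site 6, node BDMU: BMU={C,G,T} ∩ D={T} → {T} (+0)
site 6, node FZ: F={C} ∪ Z={A} → {A,C} (+1)
site 6, node FPZ: FZ={A,C} ∪ P={T} → {A,C,T} (+1)
site 6, node BDFMPUZ: BDMU={T} ∩ FPZ={A,C,T} → {T} (+0)
site 7, node BM: B={T} ∪ M={C} → {C,T} (+1)
site 7, node BMU: BM={C,T} ∩ U={T} → {T} (+0)
site 7, node BDMU: BMU={T} ∪ D={G} → {G,T} (+1)
site 7, node FZ: F={T} ∪ Z={C} → {C,T} (+1)
site 7, node FPZ: FZ={C,T} ∪ P={A} → {A,C,T} (+1)
site 7, node BDFMPUZ: BDMU={G,T} ∩ FPZ={A,C,T} → {T} (+0)
per-site changes: [5, 3, 3, 3, 4, 5, 4, 4]; total = 31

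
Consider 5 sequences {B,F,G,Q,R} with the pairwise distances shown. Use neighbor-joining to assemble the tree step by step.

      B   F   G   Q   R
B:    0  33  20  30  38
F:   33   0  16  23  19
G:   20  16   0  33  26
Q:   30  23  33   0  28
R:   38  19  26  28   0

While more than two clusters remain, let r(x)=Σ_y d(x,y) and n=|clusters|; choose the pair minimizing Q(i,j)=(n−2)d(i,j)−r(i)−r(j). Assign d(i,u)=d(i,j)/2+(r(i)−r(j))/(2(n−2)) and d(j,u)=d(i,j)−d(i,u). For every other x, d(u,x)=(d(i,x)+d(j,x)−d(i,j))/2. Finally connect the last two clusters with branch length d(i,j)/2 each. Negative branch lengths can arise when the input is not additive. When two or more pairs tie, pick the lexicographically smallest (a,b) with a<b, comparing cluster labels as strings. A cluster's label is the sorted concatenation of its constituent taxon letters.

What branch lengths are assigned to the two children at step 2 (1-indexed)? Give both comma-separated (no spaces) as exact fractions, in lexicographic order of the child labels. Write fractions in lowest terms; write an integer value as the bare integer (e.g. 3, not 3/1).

57/8,115/8

iteration 1: select B,G (d=20, Q=-156); attach at lengths (43/3, 17/3); label the merged cluster BG
  updated: d(BG,F)=29/2, d(BG,Q)=43/2, d(BG,R)=22
iteration 2: select BG,Q (d=43/2, Q=-175/2); attach at lengths (57/8, 115/8); label the merged cluster BGQ
  updated: d(BGQ,F)=8, d(BGQ,R)=57/4
iteration 3: select BGQ,F (d=8, Q=-165/4); attach at lengths (13/8, 51/8); label the merged cluster BFGQ
  updated: d(BFGQ,R)=101/8
iteration 4: select BFGQ,R (d=101/8); attach at lengths (101/16, 101/16); label the merged cluster BFGQR
final tree: ((((B:43/3,G:17/3):57/8,Q:115/8):13/8,F:51/8):101/16,R:101/16)
total length: 497/8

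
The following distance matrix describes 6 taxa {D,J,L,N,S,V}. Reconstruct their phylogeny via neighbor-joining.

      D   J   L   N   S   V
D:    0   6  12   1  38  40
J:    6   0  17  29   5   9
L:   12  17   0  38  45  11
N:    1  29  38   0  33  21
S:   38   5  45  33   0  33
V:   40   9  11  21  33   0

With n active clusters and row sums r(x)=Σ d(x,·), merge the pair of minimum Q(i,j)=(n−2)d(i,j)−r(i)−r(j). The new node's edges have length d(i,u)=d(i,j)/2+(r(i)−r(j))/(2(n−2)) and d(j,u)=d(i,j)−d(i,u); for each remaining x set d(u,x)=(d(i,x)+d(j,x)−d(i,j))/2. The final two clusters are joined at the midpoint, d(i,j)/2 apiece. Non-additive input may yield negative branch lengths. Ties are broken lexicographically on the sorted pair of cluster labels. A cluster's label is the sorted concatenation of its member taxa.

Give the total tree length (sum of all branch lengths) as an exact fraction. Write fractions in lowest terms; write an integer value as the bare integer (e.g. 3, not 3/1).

iteration 1: select D,N (d=1, Q=-215); attach at lengths (-21/8, 29/8); label the merged cluster DN
  updated: d(DN,J)=17, d(DN,L)=49/2, d(DN,S)=35, d(DN,V)=30
iteration 2: select J,S (d=5, Q=-151); attach at lengths (-55/6, 85/6); label the merged cluster JS
  updated: d(DN,JS)=47/2, d(JS,L)=57/2, d(JS,V)=37/2
iteration 3: select DN,JS (d=47/2, Q=-203/2); attach at lengths (109/8, 79/8); label the merged cluster DJNS
  updated: d(DJNS,L)=59/4, d(DJNS,V)=25/2
iteration 4: select DJNS,L (d=59/4, Q=-153/4); attach at lengths (65/8, 53/8); label the merged cluster DJLNS
  updated: d(DJLNS,V)=35/8
iteration 5: select DJLNS,V (d=35/8); attach at lengths (35/16, 35/16); label the merged cluster DJLNSV
final tree: ((((D:-21/8,N:29/8):109/8,(J:-55/6,S:85/6):79/8):65/8,L:53/8):35/16,V:35/16)
total length: 389/8

389/8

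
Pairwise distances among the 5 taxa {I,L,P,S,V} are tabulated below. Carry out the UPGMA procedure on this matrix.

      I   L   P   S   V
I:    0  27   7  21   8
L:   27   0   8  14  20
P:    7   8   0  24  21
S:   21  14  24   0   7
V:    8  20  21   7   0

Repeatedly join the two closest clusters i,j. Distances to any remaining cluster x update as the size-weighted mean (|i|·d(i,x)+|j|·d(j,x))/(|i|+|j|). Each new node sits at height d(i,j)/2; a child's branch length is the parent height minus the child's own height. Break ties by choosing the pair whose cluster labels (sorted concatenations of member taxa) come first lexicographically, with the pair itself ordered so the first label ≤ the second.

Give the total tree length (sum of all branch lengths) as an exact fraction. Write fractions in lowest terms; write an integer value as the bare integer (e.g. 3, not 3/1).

1. join I+P (d=7) ⇒ IP; edges |I|=7/2, |P|=7/2
  updated: d(IP,L)=35/2, d(IP,S)=45/2, d(IP,V)=29/2
2. join S+V (d=7) ⇒ SV; edges |S|=7/2, |V|=7/2
  updated: d(IP,SV)=37/2, d(L,SV)=17
3. join L+SV (d=17) ⇒ LSV; edges |L|=17/2, |SV|=5
  updated: d(IP,LSV)=109/6
4. join IP+LSV (d=109/6) ⇒ ILPSV; edges |IP|=67/12, |LSV|=7/12
final tree: ((I:7/2,P:7/2):67/12,(L:17/2,(S:7/2,V:7/2):5):7/12)
total length: 101/3

101/3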